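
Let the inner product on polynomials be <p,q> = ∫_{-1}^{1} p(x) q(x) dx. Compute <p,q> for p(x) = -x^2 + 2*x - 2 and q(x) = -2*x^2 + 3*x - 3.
<p,q> = 322/15

Expand the product: p(x)·q(x) = 2*x^4 - 7*x^3 + 13*x^2 - 12*x + 6.
∫_{-1}^{1} of each monomial x^k gives [2/(k+1) if k even, 0 if k odd]. Integrating term-by-term (or equivalently evaluating the antiderivative F(x) = 2*x^5/5 - 7*x^4/4 + 13*x^3/3 - 6*x^2 + 6*x at the endpoints):
  F(1) − F(−1) = 179/60 − (-1109/60) = 322/15.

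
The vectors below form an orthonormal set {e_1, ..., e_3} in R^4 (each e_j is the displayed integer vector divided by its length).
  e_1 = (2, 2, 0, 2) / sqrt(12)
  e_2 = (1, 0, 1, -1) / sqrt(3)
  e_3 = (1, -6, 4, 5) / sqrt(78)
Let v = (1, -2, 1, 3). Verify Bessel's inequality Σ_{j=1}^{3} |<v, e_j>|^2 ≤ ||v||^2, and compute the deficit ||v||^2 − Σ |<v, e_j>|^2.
Σ |<v, e_j>|^2 = 577/39; ||v||^2 = 15; deficit = 8/39

Write each e_j = u_j / sqrt(<u_j, u_j>) where u_j is the displayed integer vector. Then <v, e_j> = <v, u_j> / sqrt(<u_j, u_j>), so |<v, e_j>|^2 = <v, u_j>^2 / <u_j, u_j>.
Coefficients: <v, e_1> = 4/sqrt(12), <v, e_2> = -1/sqrt(3), <v, e_3> = 32/sqrt(78).
Square and sum: Σ |<v, e_j>|^2 = 577/39.
Compute ||v||^2 = v·v = 15.
Deficit = 15 − 577/39 = 8/39 ≥ 0, confirming Bessel's inequality. (The deficit equals ||v − Σ <v,e_j> e_j||^2, the squared distance from v to span{e_j}.)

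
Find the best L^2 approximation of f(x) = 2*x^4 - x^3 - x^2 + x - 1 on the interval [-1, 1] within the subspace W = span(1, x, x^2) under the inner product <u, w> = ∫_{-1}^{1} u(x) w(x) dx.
g(x) = 5*x^2/7 + 2*x/5 - 41/35

The best approximation g ∈ W is the orthogonal projection of f onto W. Writing g = a_0 + a_1 x + a_2 x^2, the coefficients solve the normal equations G · a = b where
  G_{ij} = <φ_i, φ_j> and b_i = <f, φ_i>, with φ_0 = 1, φ_1 = x, φ_2 = x^2.
G =
  [2, 0, 2/3]
  [0, 2/3, 0]
  [2/3, 0, 2/5],
b = (-28/15, 4/15, -52/105).
Solving gives a_0 = -41/35, a_1 = 2/5, a_2 = 5/7, so
  g(x) = 5*x^2/7 + 2*x/5 - 41/35.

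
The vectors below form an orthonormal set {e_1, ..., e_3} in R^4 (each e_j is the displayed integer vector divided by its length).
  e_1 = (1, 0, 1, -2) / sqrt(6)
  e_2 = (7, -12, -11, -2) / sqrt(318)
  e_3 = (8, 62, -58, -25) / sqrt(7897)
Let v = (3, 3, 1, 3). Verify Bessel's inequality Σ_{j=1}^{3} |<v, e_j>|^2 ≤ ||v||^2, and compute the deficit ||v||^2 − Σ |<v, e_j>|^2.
Σ |<v, e_j>|^2 = 691/149; ||v||^2 = 28; deficit = 3481/149

Write each e_j = u_j / sqrt(<u_j, u_j>) where u_j is the displayed integer vector. Then <v, e_j> = <v, u_j> / sqrt(<u_j, u_j>), so |<v, e_j>|^2 = <v, u_j>^2 / <u_j, u_j>.
Coefficients: <v, e_1> = -2/sqrt(6), <v, e_2> = -32/sqrt(318), <v, e_3> = 77/sqrt(7897).
Square and sum: Σ |<v, e_j>|^2 = 691/149.
Compute ||v||^2 = v·v = 28.
Deficit = 28 − 691/149 = 3481/149 ≥ 0, confirming Bessel's inequality. (The deficit equals ||v − Σ <v,e_j> e_j||^2, the squared distance from v to span{e_j}.)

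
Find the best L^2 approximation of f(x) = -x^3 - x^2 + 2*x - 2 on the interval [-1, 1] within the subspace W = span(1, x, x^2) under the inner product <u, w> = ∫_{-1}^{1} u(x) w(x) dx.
g(x) = -x^2 + 7*x/5 - 2

The best approximation g ∈ W is the orthogonal projection of f onto W. Writing g = a_0 + a_1 x + a_2 x^2, the coefficients solve the normal equations G · a = b where
  G_{ij} = <φ_i, φ_j> and b_i = <f, φ_i>, with φ_0 = 1, φ_1 = x, φ_2 = x^2.
G =
  [2, 0, 2/3]
  [0, 2/3, 0]
  [2/3, 0, 2/5],
b = (-14/3, 14/15, -26/15).
Solving gives a_0 = -2, a_1 = 7/5, a_2 = -1, so
  g(x) = -x^2 + 7*x/5 - 2.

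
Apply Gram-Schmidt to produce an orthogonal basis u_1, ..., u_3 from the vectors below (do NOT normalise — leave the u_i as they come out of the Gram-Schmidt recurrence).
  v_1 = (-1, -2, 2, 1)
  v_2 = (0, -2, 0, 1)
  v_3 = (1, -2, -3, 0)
Orthogonal basis:
  u_1 = (-1, -2, 2, 1)
  u_2 = (1/2, -1, -1, 1/2)
  u_3 = (-2/5, -2/5, -1/5, -4/5)

Apply the Gram-Schmidt recurrence
  u_1 = v_1
  u_i = v_i − Σ_{j<i} ((v_i · u_j) / (u_j · u_j)) · u_j.

Step by step this gives:
  u_1 = (-1, -2, 2, 1)
  u_2 = (1/2, -1, -1, 1/2)
  u_3 = (-2/5, -2/5, -1/5, -4/5)

Orthogonality check:
  u_2 · u_1 = 0 (should be 0)
  u_3 · u_1 = 0 (should be 0)
  u_3 · u_2 = 0 (should be 0)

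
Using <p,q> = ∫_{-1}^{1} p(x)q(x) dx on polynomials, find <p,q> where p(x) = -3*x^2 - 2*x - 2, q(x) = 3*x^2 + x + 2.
<p,q> = -314/15

Expand the product: p(x)·q(x) = -9*x^4 - 9*x^3 - 14*x^2 - 6*x - 4.
∫_{-1}^{1} of each monomial x^k gives [2/(k+1) if k even, 0 if k odd]. Integrating term-by-term (or equivalently evaluating the antiderivative F(x) = -9*x^5/5 - 9*x^4/4 - 14*x^3/3 - 3*x^2 - 4*x at the endpoints):
  F(1) − F(−1) = -943/60 − (313/60) = -314/15.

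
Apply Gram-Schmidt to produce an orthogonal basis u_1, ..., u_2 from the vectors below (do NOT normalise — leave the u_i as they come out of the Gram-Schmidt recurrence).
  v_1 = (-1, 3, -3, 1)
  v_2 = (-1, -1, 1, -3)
Orthogonal basis:
  u_1 = (-1, 3, -3, 1)
  u_2 = (-7/5, 1/5, -1/5, -13/5)

Apply the Gram-Schmidt recurrence
  u_1 = v_1
  u_i = v_i − Σ_{j<i} ((v_i · u_j) / (u_j · u_j)) · u_j.

Step by step this gives:
  u_1 = (-1, 3, -3, 1)
  u_2 = (-7/5, 1/5, -1/5, -13/5)

Orthogonality check:
  u_2 · u_1 = 0 (should be 0)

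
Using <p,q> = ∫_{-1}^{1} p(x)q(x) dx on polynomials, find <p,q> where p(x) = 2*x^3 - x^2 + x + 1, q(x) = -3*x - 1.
<p,q> = -86/15

Expand the product: p(x)·q(x) = -6*x^4 + x^3 - 2*x^2 - 4*x - 1.
∫_{-1}^{1} of each monomial x^k gives [2/(k+1) if k even, 0 if k odd]. Integrating term-by-term (or equivalently evaluating the antiderivative F(x) = -6*x^5/5 + x^4/4 - 2*x^3/3 - 2*x^2 - x at the endpoints):
  F(1) − F(−1) = -277/60 − (67/60) = -86/15.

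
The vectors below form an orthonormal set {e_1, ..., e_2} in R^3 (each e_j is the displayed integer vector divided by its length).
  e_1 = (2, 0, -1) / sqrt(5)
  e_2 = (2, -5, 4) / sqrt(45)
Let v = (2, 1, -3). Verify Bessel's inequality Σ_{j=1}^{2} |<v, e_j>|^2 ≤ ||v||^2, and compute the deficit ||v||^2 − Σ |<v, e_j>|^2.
Σ |<v, e_j>|^2 = 122/9; ||v||^2 = 14; deficit = 4/9

Write each e_j = u_j / sqrt(<u_j, u_j>) where u_j is the displayed integer vector. Then <v, e_j> = <v, u_j> / sqrt(<u_j, u_j>), so |<v, e_j>|^2 = <v, u_j>^2 / <u_j, u_j>.
Coefficients: <v, e_1> = 7/sqrt(5), <v, e_2> = -13/sqrt(45).
Square and sum: Σ |<v, e_j>|^2 = 122/9.
Compute ||v||^2 = v·v = 14.
Deficit = 14 − 122/9 = 4/9 ≥ 0, confirming Bessel's inequality. (The deficit equals ||v − Σ <v,e_j> e_j||^2, the squared distance from v to span{e_j}.)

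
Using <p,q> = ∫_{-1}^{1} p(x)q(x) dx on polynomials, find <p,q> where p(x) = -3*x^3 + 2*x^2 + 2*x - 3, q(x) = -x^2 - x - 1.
<p,q> = 86/15

Expand the product: p(x)·q(x) = 3*x^5 + x^4 - x^3 - x^2 + x + 3.
∫_{-1}^{1} of each monomial x^k gives [2/(k+1) if k even, 0 if k odd]. Integrating term-by-term (or equivalently evaluating the antiderivative F(x) = x^6/2 + x^5/5 - x^4/4 - x^3/3 + x^2/2 + 3*x at the endpoints):
  F(1) − F(−1) = 217/60 − (-127/60) = 86/15.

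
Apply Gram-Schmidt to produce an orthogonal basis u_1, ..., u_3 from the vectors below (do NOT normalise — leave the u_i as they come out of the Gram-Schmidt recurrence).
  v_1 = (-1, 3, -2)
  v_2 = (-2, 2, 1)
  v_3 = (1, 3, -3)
Orthogonal basis:
  u_1 = (-1, 3, -2)
  u_2 = (-11/7, 5/7, 13/7)
  u_3 = (7/9, 5/9, 4/9)

Apply the Gram-Schmidt recurrence
  u_1 = v_1
  u_i = v_i − Σ_{j<i} ((v_i · u_j) / (u_j · u_j)) · u_j.

Step by step this gives:
  u_1 = (-1, 3, -2)
  u_2 = (-11/7, 5/7, 13/7)
  u_3 = (7/9, 5/9, 4/9)

Orthogonality check:
  u_2 · u_1 = 0 (should be 0)
  u_3 · u_1 = 0 (should be 0)
  u_3 · u_2 = 0 (should be 0)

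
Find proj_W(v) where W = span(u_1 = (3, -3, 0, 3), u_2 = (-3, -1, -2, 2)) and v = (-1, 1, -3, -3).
proj_W(v) = (-2, 14/9, -2/9, -13/9)

Set up U = [u_1 | ... | u_2] ∈ R^(4×2). The projector onto W = col(U) is P = U (U^T U)^(-1) U^T.
Compute U^T U =
  [27, 0]
  [0, 18],
and U^T v = (-15, 2).
Solve U^T U · c = U^T v for the coefficients: c = (-5/9, 1/9). The projection is proj_W(v) = U c.
Check: (v - proj_W(v)) · u_1 = 0  (should be 0).
Check: (v - proj_W(v)) · u_2 = 0  (should be 0).
Result: proj_W(v) = (-2, 14/9, -2/9, -13/9).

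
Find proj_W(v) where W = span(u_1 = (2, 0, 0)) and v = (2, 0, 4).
proj_W(v) = (2, 0, 0)

Set up U = [u_1 | ... | u_1] ∈ R^(3×1). The projector onto W = col(U) is P = U (U^T U)^(-1) U^T.
Compute U^T U =
  [4],
and U^T v = (4).
Solve U^T U · c = U^T v for the coefficients: c = (1). The projection is proj_W(v) = U c.
Check: (v - proj_W(v)) · u_1 = 0  (should be 0).
Result: proj_W(v) = (2, 0, 0).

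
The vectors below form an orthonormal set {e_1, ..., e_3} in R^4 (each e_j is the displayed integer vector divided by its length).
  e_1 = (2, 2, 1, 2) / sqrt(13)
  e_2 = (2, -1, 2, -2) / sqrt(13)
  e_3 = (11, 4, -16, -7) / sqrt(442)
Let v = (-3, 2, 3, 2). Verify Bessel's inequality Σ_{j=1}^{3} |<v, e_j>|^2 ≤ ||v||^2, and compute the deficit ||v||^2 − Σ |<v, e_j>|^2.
Σ |<v, e_j>|^2 = 9643/442; ||v||^2 = 26; deficit = 1849/442

Write each e_j = u_j / sqrt(<u_j, u_j>) where u_j is the displayed integer vector. Then <v, e_j> = <v, u_j> / sqrt(<u_j, u_j>), so |<v, e_j>|^2 = <v, u_j>^2 / <u_j, u_j>.
Coefficients: <v, e_1> = 5/sqrt(13), <v, e_2> = -6/sqrt(13), <v, e_3> = -87/sqrt(442).
Square and sum: Σ |<v, e_j>|^2 = 9643/442.
Compute ||v||^2 = v·v = 26.
Deficit = 26 − 9643/442 = 1849/442 ≥ 0, confirming Bessel's inequality. (The deficit equals ||v − Σ <v,e_j> e_j||^2, the squared distance from v to span{e_j}.)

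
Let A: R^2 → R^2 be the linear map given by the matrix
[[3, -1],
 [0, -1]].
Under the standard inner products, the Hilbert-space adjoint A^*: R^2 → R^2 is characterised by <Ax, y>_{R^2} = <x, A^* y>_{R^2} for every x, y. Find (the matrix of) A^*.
A^* = A^T =
[[3, 0],
 [-1, -1]]

For real matrices with standard dot products, the defining identity <Ax, y> = <x, A^* y> gives (Ax)^T y = x^T (A^*) y, i.e. x^T A^T y = x^T (A^*) y. Since this holds for all x, y, we must have A^* = A^T. Therefore
A^* =
[[3, 0],
 [-1, -1]].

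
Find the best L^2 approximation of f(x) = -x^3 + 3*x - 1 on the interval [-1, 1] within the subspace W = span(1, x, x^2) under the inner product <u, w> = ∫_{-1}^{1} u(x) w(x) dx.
g(x) = 12*x/5 - 1

The best approximation g ∈ W is the orthogonal projection of f onto W. Writing g = a_0 + a_1 x + a_2 x^2, the coefficients solve the normal equations G · a = b where
  G_{ij} = <φ_i, φ_j> and b_i = <f, φ_i>, with φ_0 = 1, φ_1 = x, φ_2 = x^2.
G =
  [2, 0, 2/3]
  [0, 2/3, 0]
  [2/3, 0, 2/5],
b = (-2, 8/5, -2/3).
Solving gives a_0 = -1, a_1 = 12/5, a_2 = 0, so
  g(x) = 12*x/5 - 1.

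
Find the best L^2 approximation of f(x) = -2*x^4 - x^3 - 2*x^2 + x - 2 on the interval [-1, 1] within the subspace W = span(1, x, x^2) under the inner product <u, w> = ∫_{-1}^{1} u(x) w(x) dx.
g(x) = -26*x^2/7 + 2*x/5 - 64/35

The best approximation g ∈ W is the orthogonal projection of f onto W. Writing g = a_0 + a_1 x + a_2 x^2, the coefficients solve the normal equations G · a = b where
  G_{ij} = <φ_i, φ_j> and b_i = <f, φ_i>, with φ_0 = 1, φ_1 = x, φ_2 = x^2.
G =
  [2, 0, 2/3]
  [0, 2/3, 0]
  [2/3, 0, 2/5],
b = (-92/15, 4/15, -284/105).
Solving gives a_0 = -64/35, a_1 = 2/5, a_2 = -26/7, so
  g(x) = -26*x^2/7 + 2*x/5 - 64/35.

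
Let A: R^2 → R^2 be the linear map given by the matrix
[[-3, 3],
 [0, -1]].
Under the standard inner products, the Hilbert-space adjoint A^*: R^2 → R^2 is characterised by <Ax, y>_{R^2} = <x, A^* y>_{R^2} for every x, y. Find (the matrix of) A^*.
A^* = A^T =
[[-3, 0],
 [3, -1]]

For real matrices with standard dot products, the defining identity <Ax, y> = <x, A^* y> gives (Ax)^T y = x^T (A^*) y, i.e. x^T A^T y = x^T (A^*) y. Since this holds for all x, y, we must have A^* = A^T. Therefore
A^* =
[[-3, 0],
 [3, -1]].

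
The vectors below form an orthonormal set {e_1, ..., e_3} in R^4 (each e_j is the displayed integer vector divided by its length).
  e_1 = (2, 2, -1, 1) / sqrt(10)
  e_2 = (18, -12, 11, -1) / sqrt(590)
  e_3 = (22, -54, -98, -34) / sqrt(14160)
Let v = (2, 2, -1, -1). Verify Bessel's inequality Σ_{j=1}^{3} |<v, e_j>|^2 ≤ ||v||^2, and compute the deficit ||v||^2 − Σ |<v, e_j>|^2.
Σ |<v, e_j>|^2 = 101/15; ||v||^2 = 10; deficit = 49/15

Write each e_j = u_j / sqrt(<u_j, u_j>) where u_j is the displayed integer vector. Then <v, e_j> = <v, u_j> / sqrt(<u_j, u_j>), so |<v, e_j>|^2 = <v, u_j>^2 / <u_j, u_j>.
Coefficients: <v, e_1> = 8/sqrt(10), <v, e_2> = 2/sqrt(590), <v, e_3> = 68/sqrt(14160).
Square and sum: Σ |<v, e_j>|^2 = 101/15.
Compute ||v||^2 = v·v = 10.
Deficit = 10 − 101/15 = 49/15 ≥ 0, confirming Bessel's inequality. (The deficit equals ||v − Σ <v,e_j> e_j||^2, the squared distance from v to span{e_j}.)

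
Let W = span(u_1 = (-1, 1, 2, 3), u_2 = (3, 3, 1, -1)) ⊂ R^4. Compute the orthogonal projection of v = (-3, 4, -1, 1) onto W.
proj_W(v) = (-4/13, 10/13, 15/13, 20/13)

Set up U = [u_1 | ... | u_2] ∈ R^(4×2). The projector onto W = col(U) is P = U (U^T U)^(-1) U^T.
Compute U^T U =
  [15, -1]
  [-1, 20],
and U^T v = (8, 1).
Solve U^T U · c = U^T v for the coefficients: c = (7/13, 1/13). The projection is proj_W(v) = U c.
Check: (v - proj_W(v)) · u_1 = 0  (should be 0).
Check: (v - proj_W(v)) · u_2 = 0  (should be 0).
Result: proj_W(v) = (-4/13, 10/13, 15/13, 20/13).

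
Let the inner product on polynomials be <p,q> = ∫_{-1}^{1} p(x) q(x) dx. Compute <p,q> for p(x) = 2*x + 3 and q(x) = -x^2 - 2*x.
<p,q> = -14/3

Expand the product: p(x)·q(x) = -2*x^3 - 7*x^2 - 6*x.
∫_{-1}^{1} of each monomial x^k gives [2/(k+1) if k even, 0 if k odd]. Integrating term-by-term (or equivalently evaluating the antiderivative F(x) = -x^4/2 - 7*x^3/3 - 3*x^2 at the endpoints):
  F(1) − F(−1) = -35/6 − (-7/6) = -14/3.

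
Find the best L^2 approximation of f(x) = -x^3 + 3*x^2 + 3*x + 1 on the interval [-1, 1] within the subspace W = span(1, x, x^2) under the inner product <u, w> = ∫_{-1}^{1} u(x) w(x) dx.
g(x) = 3*x^2 + 12*x/5 + 1

The best approximation g ∈ W is the orthogonal projection of f onto W. Writing g = a_0 + a_1 x + a_2 x^2, the coefficients solve the normal equations G · a = b where
  G_{ij} = <φ_i, φ_j> and b_i = <f, φ_i>, with φ_0 = 1, φ_1 = x, φ_2 = x^2.
G =
  [2, 0, 2/3]
  [0, 2/3, 0]
  [2/3, 0, 2/5],
b = (4, 8/5, 28/15).
Solving gives a_0 = 1, a_1 = 12/5, a_2 = 3, so
  g(x) = 3*x^2 + 12*x/5 + 1.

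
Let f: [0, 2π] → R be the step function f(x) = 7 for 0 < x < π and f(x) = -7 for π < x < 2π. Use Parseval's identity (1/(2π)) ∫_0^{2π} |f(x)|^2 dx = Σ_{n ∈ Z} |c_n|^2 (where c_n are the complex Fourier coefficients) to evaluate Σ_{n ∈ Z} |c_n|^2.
Σ |c_n|^2 = 49

Parseval equates the L^2 energy of f (normalised by 1/(2π)) with the ℓ^2 sum of its Fourier coefficients: (1/(2π)) ∫_0^{2π} |f|^2 = Σ |c_n|^2.
Compute the left side: (1/(2π)) [∫_0^π 7^2 dx + ∫_π^{2π} (-7)^2 dx] = (1/(2π)) · (49π + 49π) = (49 + 49)/2 = 49.
So Σ_{n ∈ Z} |c_n|^2 = 49.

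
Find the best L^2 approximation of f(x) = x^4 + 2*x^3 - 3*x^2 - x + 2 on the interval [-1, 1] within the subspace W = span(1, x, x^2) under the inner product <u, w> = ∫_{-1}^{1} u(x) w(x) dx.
g(x) = -15*x^2/7 + x/5 + 67/35

The best approximation g ∈ W is the orthogonal projection of f onto W. Writing g = a_0 + a_1 x + a_2 x^2, the coefficients solve the normal equations G · a = b where
  G_{ij} = <φ_i, φ_j> and b_i = <f, φ_i>, with φ_0 = 1, φ_1 = x, φ_2 = x^2.
G =
  [2, 0, 2/3]
  [0, 2/3, 0]
  [2/3, 0, 2/5],
b = (12/5, 2/15, 44/105).
Solving gives a_0 = 67/35, a_1 = 1/5, a_2 = -15/7, so
  g(x) = -15*x^2/7 + x/5 + 67/35.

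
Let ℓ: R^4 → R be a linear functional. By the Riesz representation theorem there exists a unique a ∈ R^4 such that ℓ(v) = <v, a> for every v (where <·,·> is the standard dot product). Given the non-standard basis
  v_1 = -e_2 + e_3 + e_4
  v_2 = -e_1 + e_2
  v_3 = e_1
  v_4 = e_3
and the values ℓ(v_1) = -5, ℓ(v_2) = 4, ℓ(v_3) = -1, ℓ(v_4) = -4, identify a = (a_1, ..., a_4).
a = (-1, 3, -4, 2)

Write a = (a_1, ..., a_4) in the standard basis. For each basis vector v_i, ℓ(v_i) = <v_i, a> is a linear equation in the a_j's. Collect the n equations into a matrix system V a = ℓ, where row i of V is v_i (expressed in the standard basis). Since V is invertible (lower-triangular with 1s on the diagonal, up to permutation), solve by back-substitution:
  V =
[[0, -1, 1, 1],
 [-1, 1, 0, 0],
 [1, 0, 0, 0],
 [0, 0, 1, 0]]
  V a = (-5, 4, -1, -4)
Solving gives a = (-1, 3, -4, 2).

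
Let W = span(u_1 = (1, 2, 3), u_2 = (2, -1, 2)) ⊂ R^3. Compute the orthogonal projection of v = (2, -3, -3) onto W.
proj_W(v) = (61/90, -169/45, -37/18)

Set up U = [u_1 | ... | u_2] ∈ R^(3×2). The projector onto W = col(U) is P = U (U^T U)^(-1) U^T.
Compute U^T U =
  [14, 6]
  [6, 9],
and U^T v = (-13, 1).
Solve U^T U · c = U^T v for the coefficients: c = (-41/30, 46/45). The projection is proj_W(v) = U c.
Check: (v - proj_W(v)) · u_1 = 0  (should be 0).
Check: (v - proj_W(v)) · u_2 = 0  (should be 0).
Result: proj_W(v) = (61/90, -169/45, -37/18).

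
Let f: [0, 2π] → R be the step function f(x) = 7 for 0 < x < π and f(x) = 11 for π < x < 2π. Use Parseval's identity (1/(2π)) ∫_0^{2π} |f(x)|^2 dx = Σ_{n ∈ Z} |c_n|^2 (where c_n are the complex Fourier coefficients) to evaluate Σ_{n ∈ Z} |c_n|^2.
Σ |c_n|^2 = 85

Parseval equates the L^2 energy of f (normalised by 1/(2π)) with the ℓ^2 sum of its Fourier coefficients: (1/(2π)) ∫_0^{2π} |f|^2 = Σ |c_n|^2.
Compute the left side: (1/(2π)) [∫_0^π 7^2 dx + ∫_π^{2π} 11^2 dx] = (1/(2π)) · (49π + 121π) = (49 + 121)/2 = 85.
So Σ_{n ∈ Z} |c_n|^2 = 85.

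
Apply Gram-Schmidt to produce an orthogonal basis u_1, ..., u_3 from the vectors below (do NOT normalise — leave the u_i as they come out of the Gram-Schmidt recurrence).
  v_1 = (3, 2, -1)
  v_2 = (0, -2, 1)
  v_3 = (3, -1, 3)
Orthogonal basis:
  u_1 = (3, 2, -1)
  u_2 = (15/14, -9/7, 9/14)
  u_3 = (0, 1, 2)

Apply the Gram-Schmidt recurrence
  u_1 = v_1
  u_i = v_i − Σ_{j<i} ((v_i · u_j) / (u_j · u_j)) · u_j.

Step by step this gives:
  u_1 = (3, 2, -1)
  u_2 = (15/14, -9/7, 9/14)
  u_3 = (0, 1, 2)

Orthogonality check:
  u_2 · u_1 = 0 (should be 0)
  u_3 · u_1 = 0 (should be 0)
  u_3 · u_2 = 0 (should be 0)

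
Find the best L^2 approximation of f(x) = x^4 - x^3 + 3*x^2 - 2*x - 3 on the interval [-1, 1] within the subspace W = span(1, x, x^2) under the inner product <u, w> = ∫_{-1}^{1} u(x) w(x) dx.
g(x) = 27*x^2/7 - 13*x/5 - 108/35

The best approximation g ∈ W is the orthogonal projection of f onto W. Writing g = a_0 + a_1 x + a_2 x^2, the coefficients solve the normal equations G · a = b where
  G_{ij} = <φ_i, φ_j> and b_i = <f, φ_i>, with φ_0 = 1, φ_1 = x, φ_2 = x^2.
G =
  [2, 0, 2/3]
  [0, 2/3, 0]
  [2/3, 0, 2/5],
b = (-18/5, -26/15, -18/35).
Solving gives a_0 = -108/35, a_1 = -13/5, a_2 = 27/7, so
  g(x) = 27*x^2/7 - 13*x/5 - 108/35.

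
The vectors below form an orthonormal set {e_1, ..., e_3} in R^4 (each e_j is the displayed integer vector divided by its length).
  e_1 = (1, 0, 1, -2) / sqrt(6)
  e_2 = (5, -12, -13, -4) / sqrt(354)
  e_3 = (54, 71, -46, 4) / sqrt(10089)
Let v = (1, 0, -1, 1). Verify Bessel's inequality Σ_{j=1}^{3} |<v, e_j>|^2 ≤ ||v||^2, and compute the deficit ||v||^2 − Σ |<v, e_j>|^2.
Σ |<v, e_j>|^2 = 392/171; ||v||^2 = 3; deficit = 121/171

Write each e_j = u_j / sqrt(<u_j, u_j>) where u_j is the displayed integer vector. Then <v, e_j> = <v, u_j> / sqrt(<u_j, u_j>), so |<v, e_j>|^2 = <v, u_j>^2 / <u_j, u_j>.
Coefficients: <v, e_1> = -2/sqrt(6), <v, e_2> = 14/sqrt(354), <v, e_3> = 104/sqrt(10089).
Square and sum: Σ |<v, e_j>|^2 = 392/171.
Compute ||v||^2 = v·v = 3.
Deficit = 3 − 392/171 = 121/171 ≥ 0, confirming Bessel's inequality. (The deficit equals ||v − Σ <v,e_j> e_j||^2, the squared distance from v to span{e_j}.)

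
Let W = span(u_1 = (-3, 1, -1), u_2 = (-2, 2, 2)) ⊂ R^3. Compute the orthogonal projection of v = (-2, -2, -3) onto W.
proj_W(v) = (-3/2, -1, -7/2)

Set up U = [u_1 | ... | u_2] ∈ R^(3×2). The projector onto W = col(U) is P = U (U^T U)^(-1) U^T.
Compute U^T U =
  [11, 6]
  [6, 12],
and U^T v = (7, -6).
Solve U^T U · c = U^T v for the coefficients: c = (5/4, -9/8). The projection is proj_W(v) = U c.
Check: (v - proj_W(v)) · u_1 = 0  (should be 0).
Check: (v - proj_W(v)) · u_2 = 0  (should be 0).
Result: proj_W(v) = (-3/2, -1, -7/2).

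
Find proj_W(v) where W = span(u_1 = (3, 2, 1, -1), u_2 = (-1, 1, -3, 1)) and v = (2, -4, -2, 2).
proj_W(v) = (-6/5, -4/5, -2/5, 2/5)

Set up U = [u_1 | ... | u_2] ∈ R^(4×2). The projector onto W = col(U) is P = U (U^T U)^(-1) U^T.
Compute U^T U =
  [15, -5]
  [-5, 12],
and U^T v = (-6, 2).
Solve U^T U · c = U^T v for the coefficients: c = (-2/5, 0). The projection is proj_W(v) = U c.
Check: (v - proj_W(v)) · u_1 = 0  (should be 0).
Check: (v - proj_W(v)) · u_2 = 0  (should be 0).
Result: proj_W(v) = (-6/5, -4/5, -2/5, 2/5).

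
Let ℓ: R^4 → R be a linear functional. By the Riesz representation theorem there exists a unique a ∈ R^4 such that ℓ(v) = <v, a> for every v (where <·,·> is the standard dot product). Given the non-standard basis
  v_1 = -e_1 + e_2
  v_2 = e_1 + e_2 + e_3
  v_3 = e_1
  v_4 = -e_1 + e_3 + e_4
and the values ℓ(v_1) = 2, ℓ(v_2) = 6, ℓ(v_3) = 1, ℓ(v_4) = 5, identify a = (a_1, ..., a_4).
a = (1, 3, 2, 4)

Write a = (a_1, ..., a_4) in the standard basis. For each basis vector v_i, ℓ(v_i) = <v_i, a> is a linear equation in the a_j's. Collect the n equations into a matrix system V a = ℓ, where row i of V is v_i (expressed in the standard basis). Since V is invertible (lower-triangular with 1s on the diagonal, up to permutation), solve by back-substitution:
  V =
[[-1, 1, 0, 0],
 [1, 1, 1, 0],
 [1, 0, 0, 0],
 [-1, 0, 1, 1]]
  V a = (2, 6, 1, 5)
Solving gives a = (1, 3, 2, 4).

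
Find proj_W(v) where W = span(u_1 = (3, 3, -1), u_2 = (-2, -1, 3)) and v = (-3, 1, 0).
proj_W(v) = (-59/61, -95/122, 93/122)

Set up U = [u_1 | ... | u_2] ∈ R^(3×2). The projector onto W = col(U) is P = U (U^T U)^(-1) U^T.
Compute U^T U =
  [19, -12]
  [-12, 14],
and U^T v = (-6, 5).
Solve U^T U · c = U^T v for the coefficients: c = (-12/61, 23/122). The projection is proj_W(v) = U c.
Check: (v - proj_W(v)) · u_1 = 0  (should be 0).
Check: (v - proj_W(v)) · u_2 = 0  (should be 0).
Result: proj_W(v) = (-59/61, -95/122, 93/122).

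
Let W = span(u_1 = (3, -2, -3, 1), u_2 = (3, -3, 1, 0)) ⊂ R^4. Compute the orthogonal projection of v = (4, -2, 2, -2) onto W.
proj_W(v) = (828/293, -916/293, 628/293, -88/293)

Set up U = [u_1 | ... | u_2] ∈ R^(4×2). The projector onto W = col(U) is P = U (U^T U)^(-1) U^T.
Compute U^T U =
  [23, 12]
  [12, 19],
and U^T v = (8, 20).
Solve U^T U · c = U^T v for the coefficients: c = (-88/293, 364/293). The projection is proj_W(v) = U c.
Check: (v - proj_W(v)) · u_1 = 0  (should be 0).
Check: (v - proj_W(v)) · u_2 = 0  (should be 0).
Result: proj_W(v) = (828/293, -916/293, 628/293, -88/293).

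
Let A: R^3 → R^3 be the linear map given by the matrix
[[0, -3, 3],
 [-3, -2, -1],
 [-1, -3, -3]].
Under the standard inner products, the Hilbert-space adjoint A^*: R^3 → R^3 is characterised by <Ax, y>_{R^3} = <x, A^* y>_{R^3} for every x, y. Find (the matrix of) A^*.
A^* = A^T =
[[0, -3, -1],
 [-3, -2, -3],
 [3, -1, -3]]

For real matrices with standard dot products, the defining identity <Ax, y> = <x, A^* y> gives (Ax)^T y = x^T (A^*) y, i.e. x^T A^T y = x^T (A^*) y. Since this holds for all x, y, we must have A^* = A^T. Therefore
A^* =
[[0, -3, -1],
 [-3, -2, -3],
 [3, -1, -3]].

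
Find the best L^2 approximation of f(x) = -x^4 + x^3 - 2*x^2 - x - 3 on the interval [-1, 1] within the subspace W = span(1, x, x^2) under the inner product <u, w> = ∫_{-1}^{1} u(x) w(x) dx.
g(x) = -20*x^2/7 - 2*x/5 - 102/35

The best approximation g ∈ W is the orthogonal projection of f onto W. Writing g = a_0 + a_1 x + a_2 x^2, the coefficients solve the normal equations G · a = b where
  G_{ij} = <φ_i, φ_j> and b_i = <f, φ_i>, with φ_0 = 1, φ_1 = x, φ_2 = x^2.
G =
  [2, 0, 2/3]
  [0, 2/3, 0]
  [2/3, 0, 2/5],
b = (-116/15, -4/15, -108/35).
Solving gives a_0 = -102/35, a_1 = -2/5, a_2 = -20/7, so
  g(x) = -20*x^2/7 - 2*x/5 - 102/35.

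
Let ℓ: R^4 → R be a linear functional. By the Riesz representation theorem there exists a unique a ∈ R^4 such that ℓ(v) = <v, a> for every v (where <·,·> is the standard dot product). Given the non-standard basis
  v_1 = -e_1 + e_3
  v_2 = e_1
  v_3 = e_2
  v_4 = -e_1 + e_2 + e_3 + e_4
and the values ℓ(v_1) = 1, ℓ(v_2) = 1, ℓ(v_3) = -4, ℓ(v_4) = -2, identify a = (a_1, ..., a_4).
a = (1, -4, 2, 1)

Write a = (a_1, ..., a_4) in the standard basis. For each basis vector v_i, ℓ(v_i) = <v_i, a> is a linear equation in the a_j's. Collect the n equations into a matrix system V a = ℓ, where row i of V is v_i (expressed in the standard basis). Since V is invertible (lower-triangular with 1s on the diagonal, up to permutation), solve by back-substitution:
  V =
[[-1, 0, 1, 0],
 [1, 0, 0, 0],
 [0, 1, 0, 0],
 [-1, 1, 1, 1]]
  V a = (1, 1, -4, -2)
Solving gives a = (1, -4, 2, 1).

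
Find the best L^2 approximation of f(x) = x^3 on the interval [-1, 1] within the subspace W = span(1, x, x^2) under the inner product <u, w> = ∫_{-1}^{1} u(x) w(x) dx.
g(x) = 3*x/5

The best approximation g ∈ W is the orthogonal projection of f onto W. Writing g = a_0 + a_1 x + a_2 x^2, the coefficients solve the normal equations G · a = b where
  G_{ij} = <φ_i, φ_j> and b_i = <f, φ_i>, with φ_0 = 1, φ_1 = x, φ_2 = x^2.
G =
  [2, 0, 2/3]
  [0, 2/3, 0]
  [2/3, 0, 2/5],
b = (0, 2/5, 0).
Solving gives a_0 = 0, a_1 = 3/5, a_2 = 0, so
  g(x) = 3*x/5.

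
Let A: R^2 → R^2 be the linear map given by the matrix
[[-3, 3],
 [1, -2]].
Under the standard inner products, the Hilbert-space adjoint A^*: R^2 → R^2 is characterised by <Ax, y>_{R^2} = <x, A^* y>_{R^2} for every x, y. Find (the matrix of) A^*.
A^* = A^T =
[[-3, 1],
 [3, -2]]

For real matrices with standard dot products, the defining identity <Ax, y> = <x, A^* y> gives (Ax)^T y = x^T (A^*) y, i.e. x^T A^T y = x^T (A^*) y. Since this holds for all x, y, we must have A^* = A^T. Therefore
A^* =
[[-3, 1],
 [3, -2]].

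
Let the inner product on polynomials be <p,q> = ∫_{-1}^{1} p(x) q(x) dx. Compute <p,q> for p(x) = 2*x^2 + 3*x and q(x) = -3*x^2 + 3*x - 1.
<p,q> = 34/15

Expand the product: p(x)·q(x) = -6*x^4 - 3*x^3 + 7*x^2 - 3*x.
∫_{-1}^{1} of each monomial x^k gives [2/(k+1) if k even, 0 if k odd]. Integrating term-by-term (or equivalently evaluating the antiderivative F(x) = -6*x^5/5 - 3*x^4/4 + 7*x^3/3 - 3*x^2/2 at the endpoints):
  F(1) − F(−1) = -67/60 − (-203/60) = 34/15.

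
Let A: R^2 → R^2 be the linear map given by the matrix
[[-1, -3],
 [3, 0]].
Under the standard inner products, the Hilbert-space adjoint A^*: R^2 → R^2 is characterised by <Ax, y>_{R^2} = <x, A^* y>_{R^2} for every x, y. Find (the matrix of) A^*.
A^* = A^T =
[[-1, 3],
 [-3, 0]]

For real matrices with standard dot products, the defining identity <Ax, y> = <x, A^* y> gives (Ax)^T y = x^T (A^*) y, i.e. x^T A^T y = x^T (A^*) y. Since this holds for all x, y, we must have A^* = A^T. Therefore
A^* =
[[-1, 3],
 [-3, 0]].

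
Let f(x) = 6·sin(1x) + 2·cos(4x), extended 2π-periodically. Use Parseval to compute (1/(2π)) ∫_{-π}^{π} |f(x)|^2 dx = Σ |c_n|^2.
Σ |c_n|^2 = 20

Expand |f|^2 and use orthogonality of {sin(nx), cos(mx)} on [-π, π]:
  ∫_{-π}^{π} sin(nx)^2 dx = π, ∫ cos(mx)^2 dx = π, and cross terms integrate to 0.
So ∫_{-π}^{π} f(x)^2 dx = 6^2 · π + 2^2 · π = (36 + 4)π.
Divide by 2π: (36 + 4)/2 = 20.
By Parseval, this equals Σ |c_n|^2.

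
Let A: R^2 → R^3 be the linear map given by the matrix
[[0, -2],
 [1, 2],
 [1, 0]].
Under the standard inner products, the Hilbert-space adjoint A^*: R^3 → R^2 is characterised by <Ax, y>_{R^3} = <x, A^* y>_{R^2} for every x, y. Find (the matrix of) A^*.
A^* = A^T =
[[0, 1, 1],
 [-2, 2, 0]]

For real matrices with standard dot products, the defining identity <Ax, y> = <x, A^* y> gives (Ax)^T y = x^T (A^*) y, i.e. x^T A^T y = x^T (A^*) y. Since this holds for all x, y, we must have A^* = A^T. Therefore
A^* =
[[0, 1, 1],
 [-2, 2, 0]].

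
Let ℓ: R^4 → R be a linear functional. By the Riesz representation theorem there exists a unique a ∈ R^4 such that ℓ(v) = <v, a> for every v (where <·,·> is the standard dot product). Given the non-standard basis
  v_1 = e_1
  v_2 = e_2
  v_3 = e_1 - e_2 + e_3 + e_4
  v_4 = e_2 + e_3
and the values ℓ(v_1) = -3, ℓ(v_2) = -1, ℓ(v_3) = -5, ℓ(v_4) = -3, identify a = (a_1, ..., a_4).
a = (-3, -1, -2, -1)

Write a = (a_1, ..., a_4) in the standard basis. For each basis vector v_i, ℓ(v_i) = <v_i, a> is a linear equation in the a_j's. Collect the n equations into a matrix system V a = ℓ, where row i of V is v_i (expressed in the standard basis). Since V is invertible (lower-triangular with 1s on the diagonal, up to permutation), solve by back-substitution:
  V =
[[1, 0, 0, 0],
 [0, 1, 0, 0],
 [1, -1, 1, 1],
 [0, 1, 1, 0]]
  V a = (-3, -1, -5, -3)
Solving gives a = (-3, -1, -2, -1).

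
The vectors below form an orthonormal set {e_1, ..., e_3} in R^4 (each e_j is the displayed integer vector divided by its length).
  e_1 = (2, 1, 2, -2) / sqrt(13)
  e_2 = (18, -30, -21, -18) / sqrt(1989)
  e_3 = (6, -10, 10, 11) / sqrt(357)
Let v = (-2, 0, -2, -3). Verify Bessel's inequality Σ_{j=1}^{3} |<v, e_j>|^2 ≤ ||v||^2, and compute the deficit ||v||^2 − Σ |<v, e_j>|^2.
Σ |<v, e_j>|^2 = 293/21; ||v||^2 = 17; deficit = 64/21

Write each e_j = u_j / sqrt(<u_j, u_j>) where u_j is the displayed integer vector. Then <v, e_j> = <v, u_j> / sqrt(<u_j, u_j>), so |<v, e_j>|^2 = <v, u_j>^2 / <u_j, u_j>.
Coefficients: <v, e_1> = -2/sqrt(13), <v, e_2> = 60/sqrt(1989), <v, e_3> = -65/sqrt(357).
Square and sum: Σ |<v, e_j>|^2 = 293/21.
Compute ||v||^2 = v·v = 17.
Deficit = 17 − 293/21 = 64/21 ≥ 0, confirming Bessel's inequality. (The deficit equals ||v − Σ <v,e_j> e_j||^2, the squared distance from v to span{e_j}.)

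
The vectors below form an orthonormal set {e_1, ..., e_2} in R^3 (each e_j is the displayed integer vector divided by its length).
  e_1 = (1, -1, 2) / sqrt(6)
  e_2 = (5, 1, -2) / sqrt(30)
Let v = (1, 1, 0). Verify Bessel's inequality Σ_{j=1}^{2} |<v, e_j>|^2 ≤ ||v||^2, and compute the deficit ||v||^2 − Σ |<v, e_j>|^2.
Σ |<v, e_j>|^2 = 6/5; ||v||^2 = 2; deficit = 4/5

Write each e_j = u_j / sqrt(<u_j, u_j>) where u_j is the displayed integer vector. Then <v, e_j> = <v, u_j> / sqrt(<u_j, u_j>), so |<v, e_j>|^2 = <v, u_j>^2 / <u_j, u_j>.
Coefficients: <v, e_1> = 0/sqrt(6), <v, e_2> = 6/sqrt(30).
Square and sum: Σ |<v, e_j>|^2 = 6/5.
Compute ||v||^2 = v·v = 2.
Deficit = 2 − 6/5 = 4/5 ≥ 0, confirming Bessel's inequality. (The deficit equals ||v − Σ <v,e_j> e_j||^2, the squared distance from v to span{e_j}.)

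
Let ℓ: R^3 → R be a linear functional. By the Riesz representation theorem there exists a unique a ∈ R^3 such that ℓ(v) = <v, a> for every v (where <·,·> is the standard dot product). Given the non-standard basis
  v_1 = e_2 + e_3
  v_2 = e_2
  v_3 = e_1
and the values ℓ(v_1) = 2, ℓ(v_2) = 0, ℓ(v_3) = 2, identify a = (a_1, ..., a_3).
a = (2, 0, 2)

Write a = (a_1, ..., a_3) in the standard basis. For each basis vector v_i, ℓ(v_i) = <v_i, a> is a linear equation in the a_j's. Collect the n equations into a matrix system V a = ℓ, where row i of V is v_i (expressed in the standard basis). Since V is invertible (lower-triangular with 1s on the diagonal, up to permutation), solve by back-substitution:
  V =
[[0, 1, 1],
 [0, 1, 0],
 [1, 0, 0]]
  V a = (2, 0, 2)
Solving gives a = (2, 0, 2).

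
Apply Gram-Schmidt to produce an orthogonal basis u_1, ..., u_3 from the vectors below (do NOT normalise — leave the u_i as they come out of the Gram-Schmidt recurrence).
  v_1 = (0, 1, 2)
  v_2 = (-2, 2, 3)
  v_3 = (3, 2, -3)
Orthogonal basis:
  u_1 = (0, 1, 2)
  u_2 = (-2, 2/5, -1/5)
  u_3 = (17/21, 68/21, -34/21)

Apply the Gram-Schmidt recurrence
  u_1 = v_1
  u_i = v_i − Σ_{j<i} ((v_i · u_j) / (u_j · u_j)) · u_j.

Step by step this gives:
  u_1 = (0, 1, 2)
  u_2 = (-2, 2/5, -1/5)
  u_3 = (17/21, 68/21, -34/21)

Orthogonality check:
  u_2 · u_1 = 0 (should be 0)
  u_3 · u_1 = 0 (should be 0)
  u_3 · u_2 = 0 (should be 0)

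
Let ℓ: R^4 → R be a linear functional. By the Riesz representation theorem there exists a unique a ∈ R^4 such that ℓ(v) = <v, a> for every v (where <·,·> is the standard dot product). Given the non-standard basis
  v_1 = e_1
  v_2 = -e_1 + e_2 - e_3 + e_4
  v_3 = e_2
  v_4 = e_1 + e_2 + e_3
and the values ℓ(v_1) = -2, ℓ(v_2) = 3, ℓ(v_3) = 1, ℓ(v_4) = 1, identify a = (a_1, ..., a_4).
a = (-2, 1, 2, 2)

Write a = (a_1, ..., a_4) in the standard basis. For each basis vector v_i, ℓ(v_i) = <v_i, a> is a linear equation in the a_j's. Collect the n equations into a matrix system V a = ℓ, where row i of V is v_i (expressed in the standard basis). Since V is invertible (lower-triangular with 1s on the diagonal, up to permutation), solve by back-substitution:
  V =
[[1, 0, 0, 0],
 [-1, 1, -1, 1],
 [0, 1, 0, 0],
 [1, 1, 1, 0]]
  V a = (-2, 3, 1, 1)
Solving gives a = (-2, 1, 2, 2).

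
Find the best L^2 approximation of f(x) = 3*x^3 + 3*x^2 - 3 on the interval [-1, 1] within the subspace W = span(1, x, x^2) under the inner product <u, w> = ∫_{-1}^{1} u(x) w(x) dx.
g(x) = 3*x^2 + 9*x/5 - 3

The best approximation g ∈ W is the orthogonal projection of f onto W. Writing g = a_0 + a_1 x + a_2 x^2, the coefficients solve the normal equations G · a = b where
  G_{ij} = <φ_i, φ_j> and b_i = <f, φ_i>, with φ_0 = 1, φ_1 = x, φ_2 = x^2.
G =
  [2, 0, 2/3]
  [0, 2/3, 0]
  [2/3, 0, 2/5],
b = (-4, 6/5, -4/5).
Solving gives a_0 = -3, a_1 = 9/5, a_2 = 3, so
  g(x) = 3*x^2 + 9*x/5 - 3.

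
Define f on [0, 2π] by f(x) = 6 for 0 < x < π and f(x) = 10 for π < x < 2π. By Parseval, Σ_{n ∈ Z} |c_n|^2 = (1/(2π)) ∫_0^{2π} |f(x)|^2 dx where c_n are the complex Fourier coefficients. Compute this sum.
Σ |c_n|^2 = 68

Parseval equates the L^2 energy of f (normalised by 1/(2π)) with the ℓ^2 sum of its Fourier coefficients: (1/(2π)) ∫_0^{2π} |f|^2 = Σ |c_n|^2.
Compute the left side: (1/(2π)) [∫_0^π 6^2 dx + ∫_π^{2π} 10^2 dx] = (1/(2π)) · (36π + 100π) = (36 + 100)/2 = 68.
So Σ_{n ∈ Z} |c_n|^2 = 68.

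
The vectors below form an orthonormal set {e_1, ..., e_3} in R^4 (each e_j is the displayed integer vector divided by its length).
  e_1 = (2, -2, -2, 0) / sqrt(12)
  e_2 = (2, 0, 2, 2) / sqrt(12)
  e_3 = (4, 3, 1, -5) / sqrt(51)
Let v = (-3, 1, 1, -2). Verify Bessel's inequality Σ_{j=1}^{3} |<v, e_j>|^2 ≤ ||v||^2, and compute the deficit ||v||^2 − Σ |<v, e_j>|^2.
Σ |<v, e_j>|^2 = 701/51; ||v||^2 = 15; deficit = 64/51

Write each e_j = u_j / sqrt(<u_j, u_j>) where u_j is the displayed integer vector. Then <v, e_j> = <v, u_j> / sqrt(<u_j, u_j>), so |<v, e_j>|^2 = <v, u_j>^2 / <u_j, u_j>.
Coefficients: <v, e_1> = -10/sqrt(12), <v, e_2> = -8/sqrt(12), <v, e_3> = 2/sqrt(51).
Square and sum: Σ |<v, e_j>|^2 = 701/51.
Compute ||v||^2 = v·v = 15.
Deficit = 15 − 701/51 = 64/51 ≥ 0, confirming Bessel's inequality. (The deficit equals ||v − Σ <v,e_j> e_j||^2, the squared distance from v to span{e_j}.)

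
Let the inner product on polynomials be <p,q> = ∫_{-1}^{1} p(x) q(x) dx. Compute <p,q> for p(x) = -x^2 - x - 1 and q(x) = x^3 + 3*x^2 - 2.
<p,q> = 26/15

Expand the product: p(x)·q(x) = -x^5 - 4*x^4 - 4*x^3 - x^2 + 2*x + 2.
∫_{-1}^{1} of each monomial x^k gives [2/(k+1) if k even, 0 if k odd]. Integrating term-by-term (or equivalently evaluating the antiderivative F(x) = -x^6/6 - 4*x^5/5 - x^4 - x^3/3 + x^2 + 2*x at the endpoints):
  F(1) − F(−1) = 7/10 − (-31/30) = 26/15.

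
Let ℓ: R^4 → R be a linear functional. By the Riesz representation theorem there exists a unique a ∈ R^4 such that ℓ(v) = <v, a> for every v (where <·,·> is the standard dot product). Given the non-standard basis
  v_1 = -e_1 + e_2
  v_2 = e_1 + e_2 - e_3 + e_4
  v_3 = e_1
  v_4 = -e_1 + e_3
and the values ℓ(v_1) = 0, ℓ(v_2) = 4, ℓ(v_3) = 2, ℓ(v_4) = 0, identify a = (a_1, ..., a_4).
a = (2, 2, 2, 2)

Write a = (a_1, ..., a_4) in the standard basis. For each basis vector v_i, ℓ(v_i) = <v_i, a> is a linear equation in the a_j's. Collect the n equations into a matrix system V a = ℓ, where row i of V is v_i (expressed in the standard basis). Since V is invertible (lower-triangular with 1s on the diagonal, up to permutation), solve by back-substitution:
  V =
[[-1, 1, 0, 0],
 [1, 1, -1, 1],
 [1, 0, 0, 0],
 [-1, 0, 1, 0]]
  V a = (0, 4, 2, 0)
Solving gives a = (2, 2, 2, 2).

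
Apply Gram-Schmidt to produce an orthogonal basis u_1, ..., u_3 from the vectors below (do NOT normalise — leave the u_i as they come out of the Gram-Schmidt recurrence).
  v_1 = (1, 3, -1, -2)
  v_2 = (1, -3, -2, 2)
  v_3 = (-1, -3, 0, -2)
Orthogonal basis:
  u_1 = (1, 3, -1, -2)
  u_2 = (5/3, -1, -8/3, 2/3)
  u_3 = (-3/5, -9/5, -2/5, -14/5)

Apply the Gram-Schmidt recurrence
  u_1 = v_1
  u_i = v_i − Σ_{j<i} ((v_i · u_j) / (u_j · u_j)) · u_j.

Step by step this gives:
  u_1 = (1, 3, -1, -2)
  u_2 = (5/3, -1, -8/3, 2/3)
  u_3 = (-3/5, -9/5, -2/5, -14/5)

Orthogonality check:
  u_2 · u_1 = 0 (should be 0)
  u_3 · u_1 = 0 (should be 0)
  u_3 · u_2 = 0 (should be 0)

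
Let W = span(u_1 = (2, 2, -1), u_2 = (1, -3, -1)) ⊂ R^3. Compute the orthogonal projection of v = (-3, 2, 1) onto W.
proj_W(v) = (-5/2, 19/10, 9/5)

Set up U = [u_1 | ... | u_2] ∈ R^(3×2). The projector onto W = col(U) is P = U (U^T U)^(-1) U^T.
Compute U^T U =
  [9, -3]
  [-3, 11],
and U^T v = (-3, -10).
Solve U^T U · c = U^T v for the coefficients: c = (-7/10, -11/10). The projection is proj_W(v) = U c.
Check: (v - proj_W(v)) · u_1 = 0  (should be 0).
Check: (v - proj_W(v)) · u_2 = 0  (should be 0).
Result: proj_W(v) = (-5/2, 19/10, 9/5).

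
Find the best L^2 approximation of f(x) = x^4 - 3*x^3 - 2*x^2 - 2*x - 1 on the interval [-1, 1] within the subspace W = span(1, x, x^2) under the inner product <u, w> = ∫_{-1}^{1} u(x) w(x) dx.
g(x) = -8*x^2/7 - 19*x/5 - 38/35

The best approximation g ∈ W is the orthogonal projection of f onto W. Writing g = a_0 + a_1 x + a_2 x^2, the coefficients solve the normal equations G · a = b where
  G_{ij} = <φ_i, φ_j> and b_i = <f, φ_i>, with φ_0 = 1, φ_1 = x, φ_2 = x^2.
G =
  [2, 0, 2/3]
  [0, 2/3, 0]
  [2/3, 0, 2/5],
b = (-44/15, -38/15, -124/105).
Solving gives a_0 = -38/35, a_1 = -19/5, a_2 = -8/7, so
  g(x) = -8*x^2/7 - 19*x/5 - 38/35.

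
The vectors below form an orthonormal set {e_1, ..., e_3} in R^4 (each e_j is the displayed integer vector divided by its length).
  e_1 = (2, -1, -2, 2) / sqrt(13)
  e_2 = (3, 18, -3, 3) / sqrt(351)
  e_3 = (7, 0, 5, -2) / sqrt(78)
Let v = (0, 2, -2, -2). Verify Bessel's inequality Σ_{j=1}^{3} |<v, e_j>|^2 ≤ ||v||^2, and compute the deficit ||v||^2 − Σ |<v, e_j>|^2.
Σ |<v, e_j>|^2 = 58/13; ||v||^2 = 12; deficit = 98/13

Write each e_j = u_j / sqrt(<u_j, u_j>) where u_j is the displayed integer vector. Then <v, e_j> = <v, u_j> / sqrt(<u_j, u_j>), so |<v, e_j>|^2 = <v, u_j>^2 / <u_j, u_j>.
Coefficients: <v, e_1> = -2/sqrt(13), <v, e_2> = 36/sqrt(351), <v, e_3> = -6/sqrt(78).
Square and sum: Σ |<v, e_j>|^2 = 58/13.
Compute ||v||^2 = v·v = 12.
Deficit = 12 − 58/13 = 98/13 ≥ 0, confirming Bessel's inequality. (The deficit equals ||v − Σ <v,e_j> e_j||^2, the squared distance from v to span{e_j}.)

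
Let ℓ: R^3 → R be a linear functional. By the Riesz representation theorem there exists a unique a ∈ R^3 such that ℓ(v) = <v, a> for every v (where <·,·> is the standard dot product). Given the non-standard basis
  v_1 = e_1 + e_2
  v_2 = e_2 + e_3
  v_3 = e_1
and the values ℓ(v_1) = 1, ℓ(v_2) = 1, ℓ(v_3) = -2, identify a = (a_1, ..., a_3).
a = (-2, 3, -2)

Write a = (a_1, ..., a_3) in the standard basis. For each basis vector v_i, ℓ(v_i) = <v_i, a> is a linear equation in the a_j's. Collect the n equations into a matrix system V a = ℓ, where row i of V is v_i (expressed in the standard basis). Since V is invertible (lower-triangular with 1s on the diagonal, up to permutation), solve by back-substitution:
  V =
[[1, 1, 0],
 [0, 1, 1],
 [1, 0, 0]]
  V a = (1, 1, -2)
Solving gives a = (-2, 3, -2).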